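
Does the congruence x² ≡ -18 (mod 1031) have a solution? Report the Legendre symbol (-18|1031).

First reduce: -18 ≡ 1013 (mod 1031).
Reciprocity: 1013 ≡ 1 and 1031 ≡ 3 (mod 4), so (1013/1031) = +(1031/1013).
Reduce top mod 1013: now compute (18/1013).
Pull out 2: since 1013 ≡ 5 (mod 8), (2/1013) = -1.
Reciprocity: 9 ≡ 1 and 1013 ≡ 1 (mod 4), so (9/1013) = +(1013/9).
Reduce top mod 9: now compute (5/9).
Reciprocity: 5 ≡ 1 and 9 ≡ 1 (mod 4), so (5/9) = +(9/5).
Reduce top mod 5: now compute (4/5).
Pull out 2^2: since 5 ≡ 5 (mod 8), (2/5) = -1, so (2/5)^2 = +1.
Reached (1/5) = 1. Collecting the sign flips along the way, the symbol is -1.

-1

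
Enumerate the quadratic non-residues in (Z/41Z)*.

Square k = 1,…,20 (k and 41−k give the same square):
1²=1, 2²=4, 3²=9, 4²=16, 5²=25, 6²=36, 7²≡8, 8²≡23, 9²≡40, 10²≡18, 11²≡39, 12²≡21, 13²≡5, 14²≡32, 15²≡20, 16²≡10, 17²≡2, 18²≡37, 19²≡33, 20²≡31 (mod 41).
The residues are {1, 2, 4, 5, 8, 9, 10, 16, 18, 20, 21, 23, 25, 31, 32, 33, 36, 37, 39, 40}; the non-residues are the remaining 20 nonzero classes.

3, 6, 7, 11, 12, 13, 14, 15, 17, 19, 22, 24, 26, 27, 28, 29, 30, 34, 35, 38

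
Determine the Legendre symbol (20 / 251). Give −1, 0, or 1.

Euler's criterion: (20/251) ≡ 20^125 (mod 251).
20^2 ≡ 149 (mod 251)
20^4 ≡ 113 (mod 251)
20^8 ≡ 219 (mod 251)
20^16 ≡ 20 (mod 251)
20^32 ≡ 149 (mod 251)
20^64 ≡ 113 (mod 251)
20^125 = 20^(64+32+16+8+4+1) ≡ 1 (mod 251).
Result is 1, so (20/251) = 1.

1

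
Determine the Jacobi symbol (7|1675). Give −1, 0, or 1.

Reciprocity: 7 ≡ 3 and 1675 ≡ 3 (mod 4), so (7/1675) = −(1675/7).
Reduce top mod 7: now compute (2/7).
Pull out 2: since 7 ≡ 7 (mod 8), (2/7) = +1.
Reached (1/7) = 1. Collecting the sign flips along the way, the symbol is -1.

-1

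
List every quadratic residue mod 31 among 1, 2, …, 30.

Square k = 1,…,15 (k and 31−k give the same square):
1²=1, 2²=4, 3²=9, 4²=16, 5²=25, 6²≡5, 7²≡18, 8²≡2, 9²≡19, 10²≡7, 11²≡28, 12²≡20, 13²≡14, 14²≡10, 15²≡8 (mod 31).
So the quadratic residues mod 31 are {1, 2, 4, 5, 7, 8, 9, 10, 14, 16, 18, 19, 20, 25, 28}.

1,2,4,5,7,8,9,10,14,16,18,19,20,25,28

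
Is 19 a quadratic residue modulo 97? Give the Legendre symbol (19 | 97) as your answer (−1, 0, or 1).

Reciprocity: 19 ≡ 3 and 97 ≡ 1 (mod 4), so (19/97) = +(97/19).
Reduce top mod 19: now compute (2/19).
Pull out 2: since 19 ≡ 3 (mod 8), (2/19) = -1.
Reached (1/19) = 1. Collecting the sign flips along the way, the symbol is -1.

-1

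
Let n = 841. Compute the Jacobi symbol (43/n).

1

Reciprocity: 43 ≡ 3 and 841 ≡ 1 (mod 4), so (43/841) = +(841/43).
Reduce top mod 43: now compute (24/43).
Pull out 2^3: since 43 ≡ 3 (mod 8), (2/43) = -1, so (2/43)^3 = -1.
Reciprocity: 3 ≡ 3 and 43 ≡ 3 (mod 4), so (3/43) = −(43/3).
Reduce top mod 3: now compute (1/3).
Reached (1/3) = 1. Collecting the sign flips along the way, the symbol is +1.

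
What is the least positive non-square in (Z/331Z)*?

2

(2/331) = −1, so 2 is the smallest positive non-residue mod 331.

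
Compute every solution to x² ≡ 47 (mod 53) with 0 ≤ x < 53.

53 ≡ 1 (mod 4), so we find a root by search.
Trying successive values, 10² = 100 ≡ 47 (mod 53). The other root is 53 − 10 = 43.

10, 43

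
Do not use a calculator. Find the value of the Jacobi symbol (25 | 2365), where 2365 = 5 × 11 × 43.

Reciprocity: 25 ≡ 1 and 2365 ≡ 1 (mod 4), so (25/2365) = +(2365/25).
Reduce top mod 25: now compute (15/25).
Reciprocity: 15 ≡ 3 and 25 ≡ 1 (mod 4), so (15/25) = +(25/15).
Reduce top mod 15: now compute (10/15).
Pull out 2: since 15 ≡ 7 (mod 8), (2/15) = +1.
Reciprocity: 5 ≡ 1 and 15 ≡ 3 (mod 4), so (5/15) = +(15/5).
Reduce top mod 5: now compute (0/5).
Top reduces to 0: gcd > 1, so the symbol is 0.

0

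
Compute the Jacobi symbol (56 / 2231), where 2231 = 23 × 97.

Pull out 2^3: since 2231 ≡ 7 (mod 8), (2/2231) = +1, so (2/2231)^3 = +1.
Reciprocity: 7 ≡ 3 and 2231 ≡ 3 (mod 4), so (7/2231) = −(2231/7).
Reduce top mod 7: now compute (5/7).
Reciprocity: 5 ≡ 1 and 7 ≡ 3 (mod 4), so (5/7) = +(7/5).
Reduce top mod 5: now compute (2/5).
Pull out 2: since 5 ≡ 5 (mod 8), (2/5) = -1.
Reached (1/5) = 1. Collecting the sign flips along the way, the symbol is +1.

1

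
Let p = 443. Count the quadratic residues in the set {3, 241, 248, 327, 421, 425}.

(3/443) = +1 → QR.
(241/443) = -1 → non-residue.
(248/443) = +1 → QR.
(327/443) = +1 → QR.
(421/443) = -1 → non-residue.
(425/443) = +1 → QR.
Total quadratic residues among the 6: 4.

4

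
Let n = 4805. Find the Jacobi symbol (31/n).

0

Reciprocity: 31 ≡ 3 and 4805 ≡ 1 (mod 4), so (31/4805) = +(4805/31).
Reduce top mod 31: now compute (0/31).
Top reduces to 0: gcd > 1, so the symbol is 0.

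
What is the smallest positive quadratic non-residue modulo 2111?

(2/2111) = +1, so 2 is a residue.
(3/2111) = +1, so 3 is a residue.
(4/2111) = +1, so 4 is a residue.
(5/2111) = +1, so 5 is a residue.
(6/2111) = +1, so 6 is a residue.
(7/2111) = −1, so 7 is the smallest positive non-residue mod 2111.

7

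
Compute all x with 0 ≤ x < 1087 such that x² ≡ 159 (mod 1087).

Since 1087 ≡ 3 (mod 4), a square root of 159 is 159^((1087+1)/4) = 159^272 mod 1087.
Repeated squaring: 159^2≡280, 159^4≡136, 159^8≡17, 159^16≡289, 159^32≡909, 159^64≡161, 159^128≡920, 159^256≡714 (mod 1087).
159^272 = 159^(256+16) ≡ 903 (mod 1087).
Check: 903² = 815409 ≡ 159 (mod 1087). The two roots are 184 and 903.

184, 903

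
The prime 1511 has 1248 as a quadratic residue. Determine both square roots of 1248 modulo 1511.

Since 1511 ≡ 3 (mod 4), a square root of 1248 is 1248^((1511+1)/4) = 1248^378 mod 1511.
Repeated squaring: 1248^2≡1174, 1248^4≡244, 1248^8≡607, 1248^16≡1276, 1248^32≡829, 1248^64≡1247, 1248^128≡190, 1248^256≡1347 (mod 1511).
1248^378 = 1248^(256+64+32+16+8+2) ≡ 726 (mod 1511).
Check: 726² = 527076 ≡ 1248 (mod 1511). The two roots are 726 and 785.

726, 785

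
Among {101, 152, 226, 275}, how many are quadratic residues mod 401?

(101/401) = -1 → non-residue.
(152/401) = -1 → non-residue.
(226/401) = +1 → QR.
(275/401) = +1 → QR.
Total quadratic residues among the 4: 2.

2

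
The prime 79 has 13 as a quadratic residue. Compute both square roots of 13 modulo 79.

Since 79 ≡ 3 (mod 4), a square root of 13 is 13^((79+1)/4) = 13^20 mod 79.
Repeated squaring: 13^2≡11, 13^4≡42, 13^8≡26, 13^16≡44 (mod 79).
13^20 = 13^(16+4) ≡ 31 (mod 79).
Check: 31² = 961 ≡ 13 (mod 79). The two roots are 31 and 48.

31, 48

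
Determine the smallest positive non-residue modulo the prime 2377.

(2/2377) = +1, so 2 is a residue.
(3/2377) = +1, so 3 is a residue.
(4/2377) = +1, so 4 is a residue.
(5/2377) = −1, so 5 is the smallest positive non-residue mod 2377.

5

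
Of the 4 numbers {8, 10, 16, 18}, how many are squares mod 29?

(8/29) = -1 → non-residue.
(10/29) = -1 → non-residue.
(16/29) = +1 → QR.
(18/29) = -1 → non-residue.
Total quadratic residues among the 4: 1.

1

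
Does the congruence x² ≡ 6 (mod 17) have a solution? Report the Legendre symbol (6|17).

Pull out 2: since 17 ≡ 1 (mod 8), (2/17) = +1.
Reciprocity: 3 ≡ 3 and 17 ≡ 1 (mod 4), so (3/17) = +(17/3).
Reduce top mod 3: now compute (2/3).
Pull out 2: since 3 ≡ 3 (mod 8), (2/3) = -1.
Reached (1/3) = 1. Collecting the sign flips along the way, the symbol is -1.

-1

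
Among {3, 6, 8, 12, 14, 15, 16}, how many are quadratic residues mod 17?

3

(3/17) = -1 → non-residue.
(6/17) = -1 → non-residue.
(8/17) = +1 → QR.
(12/17) = -1 → non-residue.
(14/17) = -1 → non-residue.
(15/17) = +1 → QR.
(16/17) = +1 → QR.
Total quadratic residues among the 7: 3.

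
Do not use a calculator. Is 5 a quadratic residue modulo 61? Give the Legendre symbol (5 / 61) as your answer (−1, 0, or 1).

Reciprocity: 5 ≡ 1 and 61 ≡ 1 (mod 4), so (5/61) = +(61/5).
Reduce top mod 5: now compute (1/5).
Reached (1/5) = 1. Collecting the sign flips along the way, the symbol is +1.

1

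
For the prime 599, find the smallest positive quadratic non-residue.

7

(2/599) = +1, so 2 is a residue.
(3/599) = +1, so 3 is a residue.
(4/599) = +1, so 4 is a residue.
(5/599) = +1, so 5 is a residue.
(6/599) = +1, so 6 is a residue.
(7/599) = −1, so 7 is the smallest positive non-residue mod 599.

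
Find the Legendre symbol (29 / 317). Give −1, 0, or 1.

Euler's criterion: (29/317) ≡ 29^158 (mod 317).
29^2 ≡ 207 (mod 317)
29^4 ≡ 54 (mod 317)
29^8 ≡ 63 (mod 317)
29^16 ≡ 165 (mod 317)
29^32 ≡ 280 (mod 317)
29^64 ≡ 101 (mod 317)
29^128 ≡ 57 (mod 317)
29^158 = 29^(128+16+8+4+2) ≡ 316 (mod 317).
Result is 316 ≡ −1, so (29/317) = −1.

-1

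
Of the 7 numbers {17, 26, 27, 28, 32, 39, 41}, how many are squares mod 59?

5

(17/59) = +1 → QR.
(26/59) = +1 → QR.
(27/59) = +1 → QR.
(28/59) = +1 → QR.
(32/59) = -1 → non-residue.
(39/59) = -1 → non-residue.
(41/59) = +1 → QR.
Total quadratic residues among the 7: 5.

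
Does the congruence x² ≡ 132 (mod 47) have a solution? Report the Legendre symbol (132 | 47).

First reduce: 132 ≡ 38 (mod 47).
Pull out 2: since 47 ≡ 7 (mod 8), (2/47) = +1.
Reciprocity: 19 ≡ 3 and 47 ≡ 3 (mod 4), so (19/47) = −(47/19).
Reduce top mod 19: now compute (9/19).
Reciprocity: 9 ≡ 1 and 19 ≡ 3 (mod 4), so (9/19) = +(19/9).
Reduce top mod 9: now compute (1/9).
Reached (1/9) = 1. Collecting the sign flips along the way, the symbol is -1.

-1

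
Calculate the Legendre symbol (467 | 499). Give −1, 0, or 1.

1

Reciprocity: 467 ≡ 3 and 499 ≡ 3 (mod 4), so (467/499) = −(499/467).
Reduce top mod 467: now compute (32/467).
Pull out 2^5: since 467 ≡ 3 (mod 8), (2/467) = -1, so (2/467)^5 = -1.
Reached (1/467) = 1. Collecting the sign flips along the way, the symbol is +1.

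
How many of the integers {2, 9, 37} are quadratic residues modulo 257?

2

(2/257) = +1 → QR.
(9/257) = +1 → QR.
(37/257) = -1 → non-residue.
Total quadratic residues among the 3: 2.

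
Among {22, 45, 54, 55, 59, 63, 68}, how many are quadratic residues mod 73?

2

(22/73) = -1 → non-residue.
(45/73) = -1 → non-residue.
(54/73) = +1 → QR.
(55/73) = +1 → QR.
(59/73) = -1 → non-residue.
(63/73) = -1 → non-residue.
(68/73) = -1 → non-residue.
Total quadratic residues among the 7: 2.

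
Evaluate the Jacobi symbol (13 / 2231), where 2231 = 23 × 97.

Reciprocity: 13 ≡ 1 and 2231 ≡ 3 (mod 4), so (13/2231) = +(2231/13).
Reduce top mod 13: now compute (8/13).
Pull out 2^3: since 13 ≡ 5 (mod 8), (2/13) = -1, so (2/13)^3 = -1.
Reached (1/13) = 1. Collecting the sign flips along the way, the symbol is -1.

-1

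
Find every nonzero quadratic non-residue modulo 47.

5, 10, 11, 13, 15, 19, 20, 22, 23, 26, 29, 30, 31, 33, 35, 38, 39, 40, 41, 43, 44, 45, 46

Square k = 1,…,23 (k and 47−k give the same square):
1²=1, 2²=4, 3²=9, 4²=16, 5²=25, 6²=36, 7²≡2, 8²≡17, 9²≡34, 10²≡6, 11²≡27, 12²≡3, 13²≡28, 14²≡8, 15²≡37, 16²≡21, 17²≡7, 18²≡42, 19²≡32, 20²≡24, 21²≡18, 22²≡14, 23²≡12 (mod 47).
The residues are {1, 2, 3, 4, 6, 7, 8, 9, 12, 14, 16, 17, 18, 21, 24, 25, 27, 28, 32, 34, 36, 37, 42}; the non-residues are the remaining 23 nonzero classes.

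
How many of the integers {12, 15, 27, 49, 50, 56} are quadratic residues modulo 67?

(12/67) = -1 → non-residue.
(15/67) = +1 → QR.
(27/67) = -1 → non-residue.
(49/67) = +1 → QR.
(50/67) = -1 → non-residue.
(56/67) = +1 → QR.
Total quadratic residues among the 6: 3.

3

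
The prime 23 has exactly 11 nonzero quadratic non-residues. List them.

Square k = 1,…,11 (k and 23−k give the same square):
1²=1, 2²=4, 3²=9, 4²=16, 5²≡2, 6²≡13, 7²≡3, 8²≡18, 9²≡12, 10²≡8, 11²≡6 (mod 23).
The residues are {1, 2, 3, 4, 6, 8, 9, 12, 13, 16, 18}; the non-residues are the remaining 11 nonzero classes.

5, 7, 10, 11, 14, 15, 17, 19, 20, 21, 22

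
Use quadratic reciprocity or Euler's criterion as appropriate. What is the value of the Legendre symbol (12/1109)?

-1

Pull out 2^2: since 1109 ≡ 5 (mod 8), (2/1109) = -1, so (2/1109)^2 = +1.
Reciprocity: 3 ≡ 3 and 1109 ≡ 1 (mod 4), so (3/1109) = +(1109/3).
Reduce top mod 3: now compute (2/3).
Pull out 2: since 3 ≡ 3 (mod 8), (2/3) = -1.
Reached (1/3) = 1. Collecting the sign flips along the way, the symbol is -1.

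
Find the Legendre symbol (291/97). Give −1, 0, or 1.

First reduce: 291 ≡ 0 (mod 97).
Top reduces to 0: gcd > 1, so the symbol is 0.

0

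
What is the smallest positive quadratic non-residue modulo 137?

3

(2/137) = +1, so 2 is a residue.
(3/137) = −1, so 3 is the smallest positive non-residue mod 137.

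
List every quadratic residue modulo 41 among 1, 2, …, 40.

Square k = 1,…,20 (k and 41−k give the same square):
1²=1, 2²=4, 3²=9, 4²=16, 5²=25, 6²=36, 7²≡8, 8²≡23, 9²≡40, 10²≡18, 11²≡39, 12²≡21, 13²≡5, 14²≡32, 15²≡20, 16²≡10, 17²≡2, 18²≡37, 19²≡33, 20²≡31 (mod 41).
So the quadratic residues mod 41 are {1, 2, 4, 5, 8, 9, 10, 16, 18, 20, 21, 23, 25, 31, 32, 33, 36, 37, 39, 40}.

1 2 4 5 8 9 10 16 18 20 21 23 25 31 32 33 36 37 39 40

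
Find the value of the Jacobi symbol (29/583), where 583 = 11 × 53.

Reciprocity: 29 ≡ 1 and 583 ≡ 3 (mod 4), so (29/583) = +(583/29).
Reduce top mod 29: now compute (3/29).
Reciprocity: 3 ≡ 3 and 29 ≡ 1 (mod 4), so (3/29) = +(29/3).
Reduce top mod 3: now compute (2/3).
Pull out 2: since 3 ≡ 3 (mod 8), (2/3) = -1.
Reached (1/3) = 1. Collecting the sign flips along the way, the symbol is -1.

-1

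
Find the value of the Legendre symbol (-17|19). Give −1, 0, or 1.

-1

Euler's criterion: (-17/19) ≡ 2^9 (mod 19).
2^2 ≡ 4 (mod 19)
2^4 ≡ 16 (mod 19)
2^8 ≡ 9 (mod 19)
2^9 = 2^(8+1) ≡ 18 (mod 19).
Result is 18 ≡ −1, so (-17/19) = −1.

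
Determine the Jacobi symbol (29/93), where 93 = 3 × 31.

1

Reciprocity: 29 ≡ 1 and 93 ≡ 1 (mod 4), so (29/93) = +(93/29).
Reduce top mod 29: now compute (6/29).
Pull out 2: since 29 ≡ 5 (mod 8), (2/29) = -1.
Reciprocity: 3 ≡ 3 and 29 ≡ 1 (mod 4), so (3/29) = +(29/3).
Reduce top mod 3: now compute (2/3).
Pull out 2: since 3 ≡ 3 (mod 8), (2/3) = -1.
Reached (1/3) = 1. Collecting the sign flips along the way, the symbol is +1.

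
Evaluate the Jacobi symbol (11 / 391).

1

Reciprocity: 11 ≡ 3 and 391 ≡ 3 (mod 4), so (11/391) = −(391/11).
Reduce top mod 11: now compute (6/11).
Pull out 2: since 11 ≡ 3 (mod 8), (2/11) = -1.
Reciprocity: 3 ≡ 3 and 11 ≡ 3 (mod 4), so (3/11) = −(11/3).
Reduce top mod 3: now compute (2/3).
Pull out 2: since 3 ≡ 3 (mod 8), (2/3) = -1.
Reached (1/3) = 1. Collecting the sign flips along the way, the symbol is +1.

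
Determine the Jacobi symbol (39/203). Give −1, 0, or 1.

Reciprocity: 39 ≡ 3 and 203 ≡ 3 (mod 4), so (39/203) = −(203/39).
Reduce top mod 39: now compute (8/39).
Pull out 2^3: since 39 ≡ 7 (mod 8), (2/39) = +1, so (2/39)^3 = +1.
Reached (1/39) = 1. Collecting the sign flips along the way, the symbol is -1.

-1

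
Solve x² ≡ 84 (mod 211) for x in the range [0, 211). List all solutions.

57, 154

Since 211 ≡ 3 (mod 4), a square root of 84 is 84^((211+1)/4) = 84^53 mod 211.
Repeated squaring: 84^2≡93, 84^4≡209, 84^8≡4, 84^16≡16, 84^32≡45 (mod 211).
84^53 = 84^(32+16+4+1) ≡ 154 (mod 211).
Check: 154² = 23716 ≡ 84 (mod 211). The two roots are 57 and 154.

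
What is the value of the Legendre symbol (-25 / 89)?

First reduce: -25 ≡ 64 (mod 89).
Pull out 2^6: since 89 ≡ 1 (mod 8), (2/89) = +1, so (2/89)^6 = +1.
Reached (1/89) = 1. Collecting the sign flips along the way, the symbol is +1.

1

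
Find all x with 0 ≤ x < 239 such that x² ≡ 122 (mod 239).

19, 220

Since 239 ≡ 3 (mod 4), a square root of 122 is 122^((239+1)/4) = 122^60 mod 239.
Repeated squaring: 122^2≡66, 122^4≡54, 122^8≡48, 122^16≡153, 122^32≡226 (mod 239).
122^60 = 122^(32+16+8+4) ≡ 220 (mod 239).
Check: 220² = 48400 ≡ 122 (mod 239). The two roots are 19 and 220.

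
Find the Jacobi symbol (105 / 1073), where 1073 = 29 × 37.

1

Reciprocity: 105 ≡ 1 and 1073 ≡ 1 (mod 4), so (105/1073) = +(1073/105).
Reduce top mod 105: now compute (23/105).
Reciprocity: 23 ≡ 3 and 105 ≡ 1 (mod 4), so (23/105) = +(105/23).
Reduce top mod 23: now compute (13/23).
Reciprocity: 13 ≡ 1 and 23 ≡ 3 (mod 4), so (13/23) = +(23/13).
Reduce top mod 13: now compute (10/13).
Pull out 2: since 13 ≡ 5 (mod 8), (2/13) = -1.
Reciprocity: 5 ≡ 1 and 13 ≡ 1 (mod 4), so (5/13) = +(13/5).
Reduce top mod 5: now compute (3/5).
Reciprocity: 3 ≡ 3 and 5 ≡ 1 (mod 4), so (3/5) = +(5/3).
Reduce top mod 3: now compute (2/3).
Pull out 2: since 3 ≡ 3 (mod 8), (2/3) = -1.
Reached (1/3) = 1. Collecting the sign flips along the way, the symbol is +1.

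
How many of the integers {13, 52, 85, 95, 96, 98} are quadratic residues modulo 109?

0

(13/109) = -1 → non-residue.
(52/109) = -1 → non-residue.
(85/109) = -1 → non-residue.
(95/109) = -1 → non-residue.
(96/109) = -1 → non-residue.
(98/109) = -1 → non-residue.
Total quadratic residues among the 6: 0.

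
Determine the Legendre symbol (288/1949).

-1

Pull out 2^5: since 1949 ≡ 5 (mod 8), (2/1949) = -1, so (2/1949)^5 = -1.
Reciprocity: 9 ≡ 1 and 1949 ≡ 1 (mod 4), so (9/1949) = +(1949/9).
Reduce top mod 9: now compute (5/9).
Reciprocity: 5 ≡ 1 and 9 ≡ 1 (mod 4), so (5/9) = +(9/5).
Reduce top mod 5: now compute (4/5).
Pull out 2^2: since 5 ≡ 5 (mod 8), (2/5) = -1, so (2/5)^2 = +1.
Reached (1/5) = 1. Collecting the sign flips along the way, the symbol is -1.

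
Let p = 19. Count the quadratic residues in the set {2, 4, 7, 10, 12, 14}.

(2/19) = -1 → non-residue.
(4/19) = +1 → QR.
(7/19) = +1 → QR.
(10/19) = -1 → non-residue.
(12/19) = -1 → non-residue.
(14/19) = -1 → non-residue.
Total quadratic residues among the 6: 2.

2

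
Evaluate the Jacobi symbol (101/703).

1

Reciprocity: 101 ≡ 1 and 703 ≡ 3 (mod 4), so (101/703) = +(703/101).
Reduce top mod 101: now compute (97/101).
Reciprocity: 97 ≡ 1 and 101 ≡ 1 (mod 4), so (97/101) = +(101/97).
Reduce top mod 97: now compute (4/97).
Pull out 2^2: since 97 ≡ 1 (mod 8), (2/97) = +1, so (2/97)^2 = +1.
Reached (1/97) = 1. Collecting the sign flips along the way, the symbol is +1.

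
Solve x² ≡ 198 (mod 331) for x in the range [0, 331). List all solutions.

23, 308

Since 331 ≡ 3 (mod 4), a square root of 198 is 198^((331+1)/4) = 198^83 mod 331.
Repeated squaring: 198^2≡146, 198^4≡132, 198^8≡212, 198^16≡259, 198^32≡219, 198^64≡297 (mod 331).
198^83 = 198^(64+16+2+1) ≡ 308 (mod 331).
Check: 308² = 94864 ≡ 198 (mod 331). The two roots are 23 and 308.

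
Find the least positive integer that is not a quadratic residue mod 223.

(2/223) = +1, so 2 is a residue.
(3/223) = −1, so 3 is the smallest positive non-residue mod 223.

3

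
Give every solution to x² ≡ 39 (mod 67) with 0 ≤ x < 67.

Since 67 ≡ 3 (mod 4), a square root of 39 is 39^((67+1)/4) = 39^17 mod 67.
Repeated squaring: 39^2≡47, 39^4≡65, 39^8≡4, 39^16≡16 (mod 67).
39^17 = 39^(16+1) ≡ 21 (mod 67).
Check: 21² = 441 ≡ 39 (mod 67). The two roots are 21 and 46.

21, 46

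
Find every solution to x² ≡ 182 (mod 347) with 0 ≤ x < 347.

23, 324

Since 347 ≡ 3 (mod 4), a square root of 182 is 182^((347+1)/4) = 182^87 mod 347.
Repeated squaring: 182^2≡159, 182^4≡297, 182^8≡71, 182^16≡183, 182^32≡177, 182^64≡99 (mod 347).
182^87 = 182^(64+16+4+2+1) ≡ 324 (mod 347).
Check: 324² = 104976 ≡ 182 (mod 347). The two roots are 23 and 324.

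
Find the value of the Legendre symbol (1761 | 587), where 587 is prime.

First reduce: 1761 ≡ 0 (mod 587).
Top reduces to 0: gcd > 1, so the symbol is 0.

0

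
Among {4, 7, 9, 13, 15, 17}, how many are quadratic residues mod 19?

4

(4/19) = +1 → QR.
(7/19) = +1 → QR.
(9/19) = +1 → QR.
(13/19) = -1 → non-residue.
(15/19) = -1 → non-residue.
(17/19) = +1 → QR.
Total quadratic residues among the 6: 4.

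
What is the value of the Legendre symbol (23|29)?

Reciprocity: 23 ≡ 3 and 29 ≡ 1 (mod 4), so (23/29) = +(29/23).
Reduce top mod 23: now compute (6/23).
Pull out 2: since 23 ≡ 7 (mod 8), (2/23) = +1.
Reciprocity: 3 ≡ 3 and 23 ≡ 3 (mod 4), so (3/23) = −(23/3).
Reduce top mod 3: now compute (2/3).
Pull out 2: since 3 ≡ 3 (mod 8), (2/3) = -1.
Reached (1/3) = 1. Collecting the sign flips along the way, the symbol is +1.

1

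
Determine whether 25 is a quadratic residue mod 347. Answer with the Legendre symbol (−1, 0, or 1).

Reciprocity: 25 ≡ 1 and 347 ≡ 3 (mod 4), so (25/347) = +(347/25).
Reduce top mod 25: now compute (22/25).
Pull out 2: since 25 ≡ 1 (mod 8), (2/25) = +1.
Reciprocity: 11 ≡ 3 and 25 ≡ 1 (mod 4), so (11/25) = +(25/11).
Reduce top mod 11: now compute (3/11).
Reciprocity: 3 ≡ 3 and 11 ≡ 3 (mod 4), so (3/11) = −(11/3).
Reduce top mod 3: now compute (2/3).
Pull out 2: since 3 ≡ 3 (mod 8), (2/3) = -1.
Reached (1/3) = 1. Collecting the sign flips along the way, the symbol is +1.

1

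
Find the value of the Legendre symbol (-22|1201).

-1

First reduce: -22 ≡ 1179 (mod 1201).
Reciprocity: 1179 ≡ 3 and 1201 ≡ 1 (mod 4), so (1179/1201) = +(1201/1179).
Reduce top mod 1179: now compute (22/1179).
Pull out 2: since 1179 ≡ 3 (mod 8), (2/1179) = -1.
Reciprocity: 11 ≡ 3 and 1179 ≡ 3 (mod 4), so (11/1179) = −(1179/11).
Reduce top mod 11: now compute (2/11).
Pull out 2: since 11 ≡ 3 (mod 8), (2/11) = -1.
Reached (1/11) = 1. Collecting the sign flips along the way, the symbol is -1.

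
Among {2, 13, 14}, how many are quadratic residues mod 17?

2

(2/17) = +1 → QR.
(13/17) = +1 → QR.
(14/17) = -1 → non-residue.
Total quadratic residues among the 3: 2.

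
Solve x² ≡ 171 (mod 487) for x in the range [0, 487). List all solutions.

71, 416

Since 487 ≡ 3 (mod 4), a square root of 171 is 171^((487+1)/4) = 171^122 mod 487.
Repeated squaring: 171^2≡21, 171^4≡441, 171^8≡168, 171^16≡465, 171^32≡484, 171^64≡9 (mod 487).
171^122 = 171^(64+32+16+8+2) ≡ 71 (mod 487).
Check: 71² = 5041 ≡ 171 (mod 487). The two roots are 71 and 416.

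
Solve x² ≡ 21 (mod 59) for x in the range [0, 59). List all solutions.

Since 59 ≡ 3 (mod 4), a square root of 21 is 21^((59+1)/4) = 21^15 mod 59.
Repeated squaring: 21^2≡28, 21^4≡17, 21^8≡53 (mod 59).
21^15 = 21^(8+4+2+1) ≡ 27 (mod 59).
Check: 27² = 729 ≡ 21 (mod 59). The two roots are 27 and 32.

27, 32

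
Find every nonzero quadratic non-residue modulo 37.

2, 5, 6, 8, 13, 14, 15, 17, 18, 19, 20, 22, 23, 24, 29, 31, 32, 35

Square k = 1,…,18 (k and 37−k give the same square):
1²=1, 2²=4, 3²=9, 4²=16, 5²=25, 6²=36, 7²≡12, 8²≡27, 9²≡7, 10²≡26, 11²≡10, 12²≡33, 13²≡21, 14²≡11, 15²≡3, 16²≡34, 17²≡30, 18²≡28 (mod 37).
The residues are {1, 3, 4, 7, 9, 10, 11, 12, 16, 21, 25, 26, 27, 28, 30, 33, 34, 36}; the non-residues are the remaining 18 nonzero classes.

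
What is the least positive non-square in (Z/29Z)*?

2

(2/29) = −1, so 2 is the smallest positive non-residue mod 29.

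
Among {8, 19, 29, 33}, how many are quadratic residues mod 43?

0

(8/43) = -1 → non-residue.
(19/43) = -1 → non-residue.
(29/43) = -1 → non-residue.
(33/43) = -1 → non-residue.
Total quadratic residues among the 4: 0.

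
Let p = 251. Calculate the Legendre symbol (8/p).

-1

Pull out 2^3: since 251 ≡ 3 (mod 8), (2/251) = -1, so (2/251)^3 = -1.
Reached (1/251) = 1. Collecting the sign flips along the way, the symbol is -1.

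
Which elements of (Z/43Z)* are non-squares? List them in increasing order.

2 3 5 7 8 12 18 19 20 22 26 27 28 29 30 32 33 34 37 39 42

Square k = 1,…,21 (k and 43−k give the same square):
1²=1, 2²=4, 3²=9, 4²=16, 5²=25, 6²=36, 7²≡6, 8²≡21, 9²≡38, 10²≡14, 11²≡35, 12²≡15, 13²≡40, 14²≡24, 15²≡10, 16²≡41, 17²≡31, 18²≡23, 19²≡17, 20²≡13, 21²≡11 (mod 43).
The residues are {1, 4, 6, 9, 10, 11, 13, 14, 15, 16, 17, 21, 23, 24, 25, 31, 35, 36, 38, 40, 41}; the non-residues are the remaining 21 nonzero classes.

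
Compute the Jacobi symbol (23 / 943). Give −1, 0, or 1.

Reciprocity: 23 ≡ 3 and 943 ≡ 3 (mod 4), so (23/943) = −(943/23).
Reduce top mod 23: now compute (0/23).
Top reduces to 0: gcd > 1, so the symbol is 0.

0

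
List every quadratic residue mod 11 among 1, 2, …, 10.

Square k = 1,…,5 (k and 11−k give the same square):
1²=1, 2²=4, 3²=9, 4²≡5, 5²≡3 (mod 11).
So the quadratic residues mod 11 are {1, 3, 4, 5, 9}.

1,3,4,5,9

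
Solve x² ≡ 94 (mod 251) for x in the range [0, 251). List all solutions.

40, 211

Since 251 ≡ 3 (mod 4), a square root of 94 is 94^((251+1)/4) = 94^63 mod 251.
Repeated squaring: 94^2≡51, 94^4≡91, 94^8≡249, 94^16≡4, 94^32≡16 (mod 251).
94^63 = 94^(32+16+8+4+2+1) ≡ 211 (mod 251).
Check: 211² = 44521 ≡ 94 (mod 251). The two roots are 40 and 211.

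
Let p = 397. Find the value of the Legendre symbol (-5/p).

-1

First reduce: -5 ≡ 392 (mod 397).
Pull out 2^3: since 397 ≡ 5 (mod 8), (2/397) = -1, so (2/397)^3 = -1.
Reciprocity: 49 ≡ 1 and 397 ≡ 1 (mod 4), so (49/397) = +(397/49).
Reduce top mod 49: now compute (5/49).
Reciprocity: 5 ≡ 1 and 49 ≡ 1 (mod 4), so (5/49) = +(49/5).
Reduce top mod 5: now compute (4/5).
Pull out 2^2: since 5 ≡ 5 (mod 8), (2/5) = -1, so (2/5)^2 = +1.
Reached (1/5) = 1. Collecting the sign flips along the way, the symbol is -1.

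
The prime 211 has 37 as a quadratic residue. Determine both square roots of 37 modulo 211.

44, 167

Since 211 ≡ 3 (mod 4), a square root of 37 is 37^((211+1)/4) = 37^53 mod 211.
Repeated squaring: 37^2≡103, 37^4≡59, 37^8≡105, 37^16≡53, 37^32≡66 (mod 211).
37^53 = 37^(32+16+4+1) ≡ 44 (mod 211).
Check: 44² = 1936 ≡ 37 (mod 211). The two roots are 44 and 167.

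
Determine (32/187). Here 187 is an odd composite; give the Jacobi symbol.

-1

Pull out 2^5: since 187 ≡ 3 (mod 8), (2/187) = -1, so (2/187)^5 = -1.
Reached (1/187) = 1. Collecting the sign flips along the way, the symbol is -1.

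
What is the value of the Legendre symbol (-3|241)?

1

First reduce: -3 ≡ 238 (mod 241).
Pull out 2: since 241 ≡ 1 (mod 8), (2/241) = +1.
Reciprocity: 119 ≡ 3 and 241 ≡ 1 (mod 4), so (119/241) = +(241/119).
Reduce top mod 119: now compute (3/119).
Reciprocity: 3 ≡ 3 and 119 ≡ 3 (mod 4), so (3/119) = −(119/3).
Reduce top mod 3: now compute (2/3).
Pull out 2: since 3 ≡ 3 (mod 8), (2/3) = -1.
Reached (1/3) = 1. Collecting the sign flips along the way, the symbol is +1.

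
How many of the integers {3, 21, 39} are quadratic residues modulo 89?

(3/89) = -1 → non-residue.
(21/89) = +1 → QR.
(39/89) = +1 → QR.
Total quadratic residues among the 3: 2.

2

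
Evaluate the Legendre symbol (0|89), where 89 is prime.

0

Top reduces to 0: gcd > 1, so the symbol is 0.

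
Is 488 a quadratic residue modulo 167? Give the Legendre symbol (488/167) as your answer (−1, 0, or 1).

1

First reduce: 488 ≡ 154 (mod 167).
Pull out 2: since 167 ≡ 7 (mod 8), (2/167) = +1.
Reciprocity: 77 ≡ 1 and 167 ≡ 3 (mod 4), so (77/167) = +(167/77).
Reduce top mod 77: now compute (13/77).
Reciprocity: 13 ≡ 1 and 77 ≡ 1 (mod 4), so (13/77) = +(77/13).
Reduce top mod 13: now compute (12/13).
Pull out 2^2: since 13 ≡ 5 (mod 8), (2/13) = -1, so (2/13)^2 = +1.
Reciprocity: 3 ≡ 3 and 13 ≡ 1 (mod 4), so (3/13) = +(13/3).
Reduce top mod 3: now compute (1/3).
Reached (1/3) = 1. Collecting the sign flips along the way, the symbol is +1.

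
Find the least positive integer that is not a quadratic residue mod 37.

(2/37) = −1, so 2 is the smallest positive non-residue mod 37.

2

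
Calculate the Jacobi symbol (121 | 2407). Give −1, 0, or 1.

Reciprocity: 121 ≡ 1 and 2407 ≡ 3 (mod 4), so (121/2407) = +(2407/121).
Reduce top mod 121: now compute (108/121).
Pull out 2^2: since 121 ≡ 1 (mod 8), (2/121) = +1, so (2/121)^2 = +1.
Reciprocity: 27 ≡ 3 and 121 ≡ 1 (mod 4), so (27/121) = +(121/27).
Reduce top mod 27: now compute (13/27).
Reciprocity: 13 ≡ 1 and 27 ≡ 3 (mod 4), so (13/27) = +(27/13).
Reduce top mod 13: now compute (1/13).
Reached (1/13) = 1. Collecting the sign flips along the way, the symbol is +1.

1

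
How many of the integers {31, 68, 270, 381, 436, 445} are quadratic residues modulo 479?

(31/479) = -1 → non-residue.
(68/479) = -1 → non-residue.
(270/479) = +1 → QR.
(381/479) = -1 → non-residue.
(436/479) = +1 → QR.
(445/479) = +1 → QR.
Total quadratic residues among the 6: 3.

3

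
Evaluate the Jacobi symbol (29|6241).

Reciprocity: 29 ≡ 1 and 6241 ≡ 1 (mod 4), so (29/6241) = +(6241/29).
Reduce top mod 29: now compute (6/29).
Pull out 2: since 29 ≡ 5 (mod 8), (2/29) = -1.
Reciprocity: 3 ≡ 3 and 29 ≡ 1 (mod 4), so (3/29) = +(29/3).
Reduce top mod 3: now compute (2/3).
Pull out 2: since 3 ≡ 3 (mod 8), (2/3) = -1.
Reached (1/3) = 1. Collecting the sign flips along the way, the symbol is +1.

1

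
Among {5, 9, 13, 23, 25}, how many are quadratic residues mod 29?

5

(5/29) = +1 → QR.
(9/29) = +1 → QR.
(13/29) = +1 → QR.
(23/29) = +1 → QR.
(25/29) = +1 → QR.
Total quadratic residues among the 5: 5.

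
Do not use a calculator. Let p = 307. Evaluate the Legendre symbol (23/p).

Reciprocity: 23 ≡ 3 and 307 ≡ 3 (mod 4), so (23/307) = −(307/23).
Reduce top mod 23: now compute (8/23).
Pull out 2^3: since 23 ≡ 7 (mod 8), (2/23) = +1, so (2/23)^3 = +1.
Reached (1/23) = 1. Collecting the sign flips along the way, the symbol is -1.

-1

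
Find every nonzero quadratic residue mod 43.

1,4,6,9,10,11,13,14,15,16,17,21,23,24,25,31,35,36,38,40,41

Square k = 1,…,21 (k and 43−k give the same square):
1²=1, 2²=4, 3²=9, 4²=16, 5²=25, 6²=36, 7²≡6, 8²≡21, 9²≡38, 10²≡14, 11²≡35, 12²≡15, 13²≡40, 14²≡24, 15²≡10, 16²≡41, 17²≡31, 18²≡23, 19²≡17, 20²≡13, 21²≡11 (mod 43).
So the quadratic residues mod 43 are {1, 4, 6, 9, 10, 11, 13, 14, 15, 16, 17, 21, 23, 24, 25, 31, 35, 36, 38, 40, 41}.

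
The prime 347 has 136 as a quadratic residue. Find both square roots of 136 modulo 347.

Since 347 ≡ 3 (mod 4), a square root of 136 is 136^((347+1)/4) = 136^87 mod 347.
Repeated squaring: 136^2≡105, 136^4≡268, 136^8≡342, 136^16≡25, 136^32≡278, 136^64≡250 (mod 347).
136^87 = 136^(64+16+4+2+1) ≡ 255 (mod 347).
Check: 255² = 65025 ≡ 136 (mod 347). The two roots are 92 and 255.

92, 255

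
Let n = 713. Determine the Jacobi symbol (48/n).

-1

Pull out 2^4: since 713 ≡ 1 (mod 8), (2/713) = +1, so (2/713)^4 = +1.
Reciprocity: 3 ≡ 3 and 713 ≡ 1 (mod 4), so (3/713) = +(713/3).
Reduce top mod 3: now compute (2/3).
Pull out 2: since 3 ≡ 3 (mod 8), (2/3) = -1.
Reached (1/3) = 1. Collecting the sign flips along the way, the symbol is -1.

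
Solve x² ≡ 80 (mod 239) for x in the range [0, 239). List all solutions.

Since 239 ≡ 3 (mod 4), a square root of 80 is 80^((239+1)/4) = 80^60 mod 239.
Repeated squaring: 80^2≡186, 80^4≡180, 80^8≡135, 80^16≡61, 80^32≡136 (mod 239).
80^60 = 80^(32+16+8+4) ≡ 124 (mod 239).
Check: 124² = 15376 ≡ 80 (mod 239). The two roots are 115 and 124.

115, 124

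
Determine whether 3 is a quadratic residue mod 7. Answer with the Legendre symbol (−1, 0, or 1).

Reciprocity: 3 ≡ 3 and 7 ≡ 3 (mod 4), so (3/7) = −(7/3).
Reduce top mod 3: now compute (1/3).
Reached (1/3) = 1. Collecting the sign flips along the way, the symbol is -1.

-1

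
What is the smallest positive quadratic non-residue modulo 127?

(2/127) = +1, so 2 is a residue.
(3/127) = −1, so 3 is the smallest positive non-residue mod 127.

3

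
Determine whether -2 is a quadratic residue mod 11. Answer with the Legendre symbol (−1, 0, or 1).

First reduce: -2 ≡ 9 (mod 11).
Reciprocity: 9 ≡ 1 and 11 ≡ 3 (mod 4), so (9/11) = +(11/9).
Reduce top mod 9: now compute (2/9).
Pull out 2: since 9 ≡ 1 (mod 8), (2/9) = +1.
Reached (1/9) = 1. Collecting the sign flips along the way, the symbol is +1.

1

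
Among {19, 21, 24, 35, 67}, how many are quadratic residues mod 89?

(19/89) = -1 → non-residue.
(21/89) = +1 → QR.
(24/89) = -1 → non-residue.
(35/89) = -1 → non-residue.
(67/89) = +1 → QR.
Total quadratic residues among the 5: 2.

2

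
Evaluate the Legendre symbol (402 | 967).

Pull out 2: since 967 ≡ 7 (mod 8), (2/967) = +1.
Reciprocity: 201 ≡ 1 and 967 ≡ 3 (mod 4), so (201/967) = +(967/201).
Reduce top mod 201: now compute (163/201).
Reciprocity: 163 ≡ 3 and 201 ≡ 1 (mod 4), so (163/201) = +(201/163).
Reduce top mod 163: now compute (38/163).
Pull out 2: since 163 ≡ 3 (mod 8), (2/163) = -1.
Reciprocity: 19 ≡ 3 and 163 ≡ 3 (mod 4), so (19/163) = −(163/19).
Reduce top mod 19: now compute (11/19).
Reciprocity: 11 ≡ 3 and 19 ≡ 3 (mod 4), so (11/19) = −(19/11).
Reduce top mod 11: now compute (8/11).
Pull out 2^3: since 11 ≡ 3 (mod 8), (2/11) = -1, so (2/11)^3 = -1.
Reached (1/11) = 1. Collecting the sign flips along the way, the symbol is +1.

1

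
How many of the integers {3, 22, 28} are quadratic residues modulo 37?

(3/37) = +1 → QR.
(22/37) = -1 → non-residue.
(28/37) = +1 → QR.
Total quadratic residues among the 3: 2.

2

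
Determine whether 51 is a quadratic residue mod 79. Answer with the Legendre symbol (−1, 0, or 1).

Reciprocity: 51 ≡ 3 and 79 ≡ 3 (mod 4), so (51/79) = −(79/51).
Reduce top mod 51: now compute (28/51).
Pull out 2^2: since 51 ≡ 3 (mod 8), (2/51) = -1, so (2/51)^2 = +1.
Reciprocity: 7 ≡ 3 and 51 ≡ 3 (mod 4), so (7/51) = −(51/7).
Reduce top mod 7: now compute (2/7).
Pull out 2: since 7 ≡ 7 (mod 8), (2/7) = +1.
Reached (1/7) = 1. Collecting the sign flips along the way, the symbol is +1.

1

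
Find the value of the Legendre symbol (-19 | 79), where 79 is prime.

-1

First reduce: -19 ≡ 60 (mod 79).
Pull out 2^2: since 79 ≡ 7 (mod 8), (2/79) = +1, so (2/79)^2 = +1.
Reciprocity: 15 ≡ 3 and 79 ≡ 3 (mod 4), so (15/79) = −(79/15).
Reduce top mod 15: now compute (4/15).
Pull out 2^2: since 15 ≡ 7 (mod 8), (2/15) = +1, so (2/15)^2 = +1.
Reached (1/15) = 1. Collecting the sign flips along the way, the symbol is -1.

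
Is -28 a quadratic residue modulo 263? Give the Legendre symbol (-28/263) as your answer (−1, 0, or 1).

1

Euler's criterion: (-28/263) ≡ 235^131 (mod 263).
235^2 ≡ 258 (mod 263)
235^4 ≡ 25 (mod 263)
235^8 ≡ 99 (mod 263)
235^16 ≡ 70 (mod 263)
235^32 ≡ 166 (mod 263)
235^64 ≡ 204 (mod 263)
235^128 ≡ 62 (mod 263)
235^131 = 235^(128+2+1) ≡ 1 (mod 263).
Result is 1, so (-28/263) = 1.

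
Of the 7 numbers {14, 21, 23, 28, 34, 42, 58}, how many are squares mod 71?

1

(14/71) = -1 → non-residue.
(21/71) = -1 → non-residue.
(23/71) = -1 → non-residue.
(28/71) = -1 → non-residue.
(34/71) = -1 → non-residue.
(42/71) = -1 → non-residue.
(58/71) = +1 → QR.
Total quadratic residues among the 7: 1.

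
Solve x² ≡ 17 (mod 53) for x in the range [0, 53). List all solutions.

21, 32

53 ≡ 1 (mod 4), so we find a root by search.
Trying successive values, 21² = 441 ≡ 17 (mod 53). The other root is 53 − 21 = 32.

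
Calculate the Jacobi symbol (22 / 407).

Pull out 2: since 407 ≡ 7 (mod 8), (2/407) = +1.
Reciprocity: 11 ≡ 3 and 407 ≡ 3 (mod 4), so (11/407) = −(407/11).
Reduce top mod 11: now compute (0/11).
Top reduces to 0: gcd > 1, so the symbol is 0.

0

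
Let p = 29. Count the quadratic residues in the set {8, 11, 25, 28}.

2

(8/29) = -1 → non-residue.
(11/29) = -1 → non-residue.
(25/29) = +1 → QR.
(28/29) = +1 → QR.
Total quadratic residues among the 4: 2.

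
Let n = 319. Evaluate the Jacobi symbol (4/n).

1

Pull out 2^2: since 319 ≡ 7 (mod 8), (2/319) = +1, so (2/319)^2 = +1.
Reached (1/319) = 1. Collecting the sign flips along the way, the symbol is +1.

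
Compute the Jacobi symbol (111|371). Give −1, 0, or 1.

Reciprocity: 111 ≡ 3 and 371 ≡ 3 (mod 4), so (111/371) = −(371/111).
Reduce top mod 111: now compute (38/111).
Pull out 2: since 111 ≡ 7 (mod 8), (2/111) = +1.
Reciprocity: 19 ≡ 3 and 111 ≡ 3 (mod 4), so (19/111) = −(111/19).
Reduce top mod 19: now compute (16/19).
Pull out 2^4: since 19 ≡ 3 (mod 8), (2/19) = -1, so (2/19)^4 = +1.
Reached (1/19) = 1. Collecting the sign flips along the way, the symbol is +1.

1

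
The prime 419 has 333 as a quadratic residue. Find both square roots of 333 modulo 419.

137, 282

Since 419 ≡ 3 (mod 4), a square root of 333 is 333^((419+1)/4) = 333^105 mod 419.
Repeated squaring: 333^2≡273, 333^4≡366, 333^8≡295, 333^16≡292, 333^32≡207, 333^64≡111 (mod 419).
333^105 = 333^(64+32+8+1) ≡ 137 (mod 419).
Check: 137² = 18769 ≡ 333 (mod 419). The two roots are 137 and 282.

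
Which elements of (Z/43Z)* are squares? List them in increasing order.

Square k = 1,…,21 (k and 43−k give the same square):
1²=1, 2²=4, 3²=9, 4²=16, 5²=25, 6²=36, 7²≡6, 8²≡21, 9²≡38, 10²≡14, 11²≡35, 12²≡15, 13²≡40, 14²≡24, 15²≡10, 16²≡41, 17²≡31, 18²≡23, 19²≡17, 20²≡13, 21²≡11 (mod 43).
So the quadratic residues mod 43 are {1, 4, 6, 9, 10, 11, 13, 14, 15, 16, 17, 21, 23, 24, 25, 31, 35, 36, 38, 40, 41}.

1, 4, 6, 9, 10, 11, 13, 14, 15, 16, 17, 21, 23, 24, 25, 31, 35, 36, 38, 40, 41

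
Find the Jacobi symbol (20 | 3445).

Pull out 2^2: since 3445 ≡ 5 (mod 8), (2/3445) = -1, so (2/3445)^2 = +1.
Reciprocity: 5 ≡ 1 and 3445 ≡ 1 (mod 4), so (5/3445) = +(3445/5).
Reduce top mod 5: now compute (0/5).
Top reduces to 0: gcd > 1, so the symbol is 0.

0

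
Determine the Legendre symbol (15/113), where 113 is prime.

1

Reciprocity: 15 ≡ 3 and 113 ≡ 1 (mod 4), so (15/113) = +(113/15).
Reduce top mod 15: now compute (8/15).
Pull out 2^3: since 15 ≡ 7 (mod 8), (2/15) = +1, so (2/15)^3 = +1.
Reached (1/15) = 1. Collecting the sign flips along the way, the symbol is +1.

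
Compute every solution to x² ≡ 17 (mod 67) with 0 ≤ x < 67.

Since 67 ≡ 3 (mod 4), a square root of 17 is 17^((67+1)/4) = 17^17 mod 67.
Repeated squaring: 17^2≡21, 17^4≡39, 17^8≡47, 17^16≡65 (mod 67).
17^17 = 17^(16+1) ≡ 33 (mod 67).
Check: 33² = 1089 ≡ 17 (mod 67). The two roots are 33 and 34.

33, 34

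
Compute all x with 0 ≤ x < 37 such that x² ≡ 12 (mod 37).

37 ≡ 1 (mod 4), so we find a root by search.
Trying successive values, 7² = 49 ≡ 12 (mod 37). The other root is 37 − 7 = 30.

7, 30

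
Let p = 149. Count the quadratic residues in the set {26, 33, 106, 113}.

(26/149) = +1 → QR.
(33/149) = +1 → QR.
(106/149) = -1 → non-residue.
(113/149) = +1 → QR.
Total quadratic residues among the 4: 3.

3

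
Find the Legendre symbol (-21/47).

First reduce: -21 ≡ 26 (mod 47).
Pull out 2: since 47 ≡ 7 (mod 8), (2/47) = +1.
Reciprocity: 13 ≡ 1 and 47 ≡ 3 (mod 4), so (13/47) = +(47/13).
Reduce top mod 13: now compute (8/13).
Pull out 2^3: since 13 ≡ 5 (mod 8), (2/13) = -1, so (2/13)^3 = -1.
Reached (1/13) = 1. Collecting the sign flips along the way, the symbol is -1.

-1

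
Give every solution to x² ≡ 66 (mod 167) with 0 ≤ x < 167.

20, 147

Since 167 ≡ 3 (mod 4), a square root of 66 is 66^((167+1)/4) = 66^42 mod 167.
Repeated squaring: 66^2≡14, 66^4≡29, 66^8≡6, 66^16≡36, 66^32≡127 (mod 167).
66^42 = 66^(32+8+2) ≡ 147 (mod 167).
Check: 147² = 21609 ≡ 66 (mod 167). The two roots are 20 and 147.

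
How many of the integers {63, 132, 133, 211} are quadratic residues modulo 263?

(63/263) = -1 → non-residue.
(132/263) = +1 → QR.
(133/263) = +1 → QR.
(211/263) = -1 → non-residue.
Total quadratic residues among the 4: 2.

2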